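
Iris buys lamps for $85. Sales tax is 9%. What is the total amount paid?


Calculate the tax:
9% of $85 = $7.65
Add tax to price:
$85 + $7.65 = $92.65

$92.65


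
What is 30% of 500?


Convert percentage to decimal:
30% = 0.3
Multiply:
500 x 0.3 = 150

150


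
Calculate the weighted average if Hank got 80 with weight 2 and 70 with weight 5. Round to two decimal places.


Weighted sum:
2 x 80 + 5 x 70 = 510
Total weight:
2 + 5 = 7
Weighted average:
510 / 7 = 72.8571... ≈ 72.86

72.86


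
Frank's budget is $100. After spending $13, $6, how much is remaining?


Add up expenses:
$13 + $6 = $19
Subtract from budget:
$100 - $19 = $81

$81


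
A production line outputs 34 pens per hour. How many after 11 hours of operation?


Production rate: 34 pens per hour
Time: 11 hours
Total: 34 x 11 = 374 pens

374 pens


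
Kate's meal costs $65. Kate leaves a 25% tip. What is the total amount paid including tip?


Calculate the tip:
25% of $65 = $16.25
Add tip to meal cost:
$65 + $16.25 = $81.25

$81.25


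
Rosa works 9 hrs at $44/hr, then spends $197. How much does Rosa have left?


Calculate earnings:
9 x $44 = $396
Subtract spending:
$396 - $197 = $199

$199


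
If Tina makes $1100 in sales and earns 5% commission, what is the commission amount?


Convert rate to decimal:
5% = 0.05
Multiply by sales:
$1100 x 0.05 = $55

$55


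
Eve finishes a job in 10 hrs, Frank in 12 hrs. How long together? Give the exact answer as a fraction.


Eve's rate: 1/10 of the job per hour
Frank's rate: 1/12 of the job per hour
Combined rate: 1/10 + 1/12 = 11/60 per hour
Time = 1 / (11/60) = 60/11 hours (≈ 5.45 hours)

60/11 hours


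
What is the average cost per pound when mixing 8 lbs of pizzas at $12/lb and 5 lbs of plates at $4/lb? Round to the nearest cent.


Cost of pizzas:
8 x $12 = $96
Cost of plates:
5 x $4 = $20
Total cost: $96 + $20 = $116
Total weight: 13 lbs
Average: $116 / 13 = $8.9230... ≈ $8.92/lb

$8.92/lb


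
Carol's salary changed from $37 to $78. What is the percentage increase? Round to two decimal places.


Find the absolute change:
|78 - 37| = 41
Divide by original and multiply by 100:
41 / 37 x 100 = 110.8108...% ≈ 110.81%

110.81%


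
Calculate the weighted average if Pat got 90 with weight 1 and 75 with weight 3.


Weighted sum:
1 x 90 + 3 x 75 = 315
Total weight:
1 + 3 = 4
Weighted average:
315 / 4 = 78.75

78.75


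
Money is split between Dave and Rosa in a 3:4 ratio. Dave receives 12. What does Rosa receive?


Find the multiplier:
12 / 3 = 4
Apply to Rosa's share:
4 x 4 = 16

16


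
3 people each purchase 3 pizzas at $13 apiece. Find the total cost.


Cost per person:
3 x $13 = $39
Group total:
3 x $39 = $117

$117


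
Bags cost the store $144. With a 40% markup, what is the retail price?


Calculate the markup amount:
40% of $144 = $57.60
Add to cost:
$144 + $57.60 = $201.60

$201.60


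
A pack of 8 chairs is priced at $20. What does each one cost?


Total cost: $20
Number of items: 8
Unit price: $20 / 8 = $2.50

$2.50


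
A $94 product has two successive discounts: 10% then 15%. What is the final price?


First discount:
10% of $94 = $9.40
Price after first discount:
$94 - $9.40 = $84.60
Second discount:
15% of $84.60 = $12.69
Final price:
$84.60 - $12.69 = $71.91

$71.91


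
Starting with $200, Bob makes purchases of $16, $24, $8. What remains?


Add up expenses:
$16 + $24 + $8 = $48
Subtract from budget:
$200 - $48 = $152

$152


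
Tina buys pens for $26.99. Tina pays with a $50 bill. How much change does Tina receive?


Start with the amount paid:
$50
Subtract the price:
$50 - $26.99 = $23.01

$23.01


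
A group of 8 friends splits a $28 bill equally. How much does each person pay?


Total bill: $28
Number of people: 8
Each pays: $28 / 8 = $3.50

$3.50


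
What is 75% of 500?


Convert percentage to decimal:
75% = 0.75
Multiply:
500 x 0.75 = 375

375


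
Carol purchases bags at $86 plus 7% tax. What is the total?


Calculate the tax:
7% of $86 = $6.02
Add tax to price:
$86 + $6.02 = $92.02

$92.02


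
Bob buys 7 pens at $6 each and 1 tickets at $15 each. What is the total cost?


Cost of pens:
7 x $6 = $42
Cost of tickets:
1 x $15 = $15
Add both:
$42 + $15 = $57

$57


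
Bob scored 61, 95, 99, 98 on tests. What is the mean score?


Add the scores:
61 + 95 + 99 + 98 = 353
Divide by the number of tests:
353 / 4 = 88.25

88.25


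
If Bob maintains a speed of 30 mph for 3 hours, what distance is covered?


Use the formula: distance = speed x time
Speed = 30 mph, Time = 3 hours
30 x 3 = 90 miles

90 miles


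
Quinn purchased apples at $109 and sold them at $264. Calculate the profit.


Selling price = $264
Cost price = $109
Profit = selling price - cost price:
Profit = $264 - $109 = $155

$155


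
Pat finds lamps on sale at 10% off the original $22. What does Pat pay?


Calculate the discount amount:
10% of $22 = $2.20
Subtract from original:
$22 - $2.20 = $19.80

$19.80


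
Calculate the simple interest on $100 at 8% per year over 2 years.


Use the formula I = P x R x T / 100
P x R x T = 100 x 8 x 2 = 1600
I = 1600 / 100 = $16

$16


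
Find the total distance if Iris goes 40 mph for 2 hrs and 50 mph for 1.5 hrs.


Leg 1 distance:
40 x 2 = 80 miles
Leg 2 distance:
50 x 1.5 = 75 miles
Total distance:
80 + 75 = 155 miles

155 miles


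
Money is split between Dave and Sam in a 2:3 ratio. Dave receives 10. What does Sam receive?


Find the multiplier:
10 / 2 = 5
Apply to Sam's share:
3 x 5 = 15

15


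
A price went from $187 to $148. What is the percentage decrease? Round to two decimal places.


Find the absolute change:
|148 - 187| = 39
Divide by original and multiply by 100:
39 / 187 x 100 = 20.8556...% ≈ 20.86%

20.86%


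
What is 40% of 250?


Convert percentage to decimal:
40% = 0.4
Multiply:
250 x 0.4 = 100

100


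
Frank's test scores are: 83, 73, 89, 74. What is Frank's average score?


Add the scores:
83 + 73 + 89 + 74 = 319
Divide by the number of tests:
319 / 4 = 79.75

79.75


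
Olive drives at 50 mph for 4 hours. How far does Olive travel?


Use the formula: distance = speed x time
Speed = 50 mph, Time = 4 hours
50 x 4 = 200 miles

200 miles


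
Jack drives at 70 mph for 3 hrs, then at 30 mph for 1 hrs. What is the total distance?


Leg 1 distance:
70 x 3 = 210 miles
Leg 2 distance:
30 x 1 = 30 miles
Total distance:
210 + 30 = 240 miles

240 miles


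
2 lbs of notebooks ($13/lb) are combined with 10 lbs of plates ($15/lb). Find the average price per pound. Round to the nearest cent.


Cost of notebooks:
2 x $13 = $26
Cost of plates:
10 x $15 = $150
Total cost: $26 + $150 = $176
Total weight: 12 lbs
Average: $176 / 12 = $14.6666... ≈ $14.67/lb

$14.67/lb


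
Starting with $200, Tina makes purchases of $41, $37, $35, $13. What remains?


Add up expenses:
$41 + $37 + $35 + $13 = $126
Subtract from budget:
$200 - $126 = $74

$74


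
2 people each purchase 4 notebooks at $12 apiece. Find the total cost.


Cost per person:
4 x $12 = $48
Group total:
2 x $48 = $96

$96


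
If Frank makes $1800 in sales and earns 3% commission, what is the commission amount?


Convert rate to decimal:
3% = 0.03
Multiply by sales:
$1800 x 0.03 = $54

$54


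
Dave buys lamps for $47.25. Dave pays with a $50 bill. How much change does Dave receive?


Start with the amount paid:
$50
Subtract the price:
$50 - $47.25 = $2.75

$2.75


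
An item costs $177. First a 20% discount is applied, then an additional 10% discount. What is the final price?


First discount:
20% of $177 = $35.40
Price after first discount:
$177 - $35.40 = $141.60
Second discount:
10% of $141.60 = $14.16
Final price:
$141.60 - $14.16 = $127.44

$127.44


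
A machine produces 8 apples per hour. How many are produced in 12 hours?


Production rate: 8 apples per hour
Time: 12 hours
Total: 8 x 12 = 96 apples

96 apples


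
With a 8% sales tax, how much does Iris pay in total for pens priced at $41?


Calculate the tax:
8% of $41 = $3.28
Add tax to price:
$41 + $3.28 = $44.28

$44.28


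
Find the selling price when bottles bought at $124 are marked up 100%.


Calculate the markup amount:
100% of $124 = $124
Add to cost:
$124 + $124 = $248

$248


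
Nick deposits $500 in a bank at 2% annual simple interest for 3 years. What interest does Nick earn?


Use the formula I = P x R x T / 100
P x R x T = 500 x 2 x 3 = 3000
I = 3000 / 100 = $30

$30


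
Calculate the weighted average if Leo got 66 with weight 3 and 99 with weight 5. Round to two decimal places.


Weighted sum:
3 x 66 + 5 x 99 = 693
Total weight:
3 + 5 = 8
Weighted average:
693 / 8 = 86.625 ≈ 86.63

86.63


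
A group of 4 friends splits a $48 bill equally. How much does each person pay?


Total bill: $48
Number of people: 4
Each pays: $48 / 4 = $12

$12


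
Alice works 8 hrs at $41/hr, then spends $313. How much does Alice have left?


Calculate earnings:
8 x $41 = $328
Subtract spending:
$328 - $313 = $15

$15


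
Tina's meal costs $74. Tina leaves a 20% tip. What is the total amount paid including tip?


Calculate the tip:
20% of $74 = $14.80
Add tip to meal cost:
$74 + $14.80 = $88.80

$88.80


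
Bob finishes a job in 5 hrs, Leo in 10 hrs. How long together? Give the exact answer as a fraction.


Bob's rate: 1/5 of the job per hour
Leo's rate: 1/10 of the job per hour
Combined rate: 1/5 + 1/10 = 3/10 per hour
Time = 1 / (3/10) = 10/3 hours (≈ 3.33 hours)

10/3 hours


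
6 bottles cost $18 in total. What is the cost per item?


Total cost: $18
Number of items: 6
Unit price: $18 / 6 = $3

$3


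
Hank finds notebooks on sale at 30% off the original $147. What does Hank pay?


Calculate the discount amount:
30% of $147 = $44.10
Subtract from original:
$147 - $44.10 = $102.90

$102.90


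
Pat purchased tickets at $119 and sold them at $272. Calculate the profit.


Selling price = $272
Cost price = $119
Profit = selling price - cost price:
Profit = $272 - $119 = $153

$153


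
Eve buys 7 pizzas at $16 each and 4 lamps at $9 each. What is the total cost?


Cost of pizzas:
7 x $16 = $112
Cost of lamps:
4 x $9 = $36
Add both:
$112 + $36 = $148

$148


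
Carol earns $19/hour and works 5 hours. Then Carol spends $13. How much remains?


Calculate earnings:
5 x $19 = $95
Subtract spending:
$95 - $13 = $82

$82


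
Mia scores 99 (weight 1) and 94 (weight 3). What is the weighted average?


Weighted sum:
1 x 99 + 3 x 94 = 381
Total weight:
1 + 3 = 4
Weighted average:
381 / 4 = 95.25

95.25


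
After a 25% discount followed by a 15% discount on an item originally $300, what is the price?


First discount:
25% of $300 = $75
Price after first discount:
$300 - $75 = $225
Second discount:
15% of $225 = $33.75
Final price:
$225 - $33.75 = $191.25

$191.25


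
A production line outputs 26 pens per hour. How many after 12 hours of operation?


Production rate: 26 pens per hour
Time: 12 hours
Total: 26 x 12 = 312 pens

312 pens


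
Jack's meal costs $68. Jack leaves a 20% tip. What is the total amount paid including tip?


Calculate the tip:
20% of $68 = $13.60
Add tip to meal cost:
$68 + $13.60 = $81.60

$81.60


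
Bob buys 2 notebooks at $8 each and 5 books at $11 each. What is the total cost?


Cost of notebooks:
2 x $8 = $16
Cost of books:
5 x $11 = $55
Add both:
$16 + $55 = $71

$71


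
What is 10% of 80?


Convert percentage to decimal:
10% = 0.1
Multiply:
80 x 0.1 = 8

8


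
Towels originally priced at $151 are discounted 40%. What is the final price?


Calculate the discount amount:
40% of $151 = $60.40
Subtract from original:
$151 - $60.40 = $90.60

$90.60


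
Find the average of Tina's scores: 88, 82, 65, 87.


Add the scores:
88 + 82 + 65 + 87 = 322
Divide by the number of tests:
322 / 4 = 80.5

80.5


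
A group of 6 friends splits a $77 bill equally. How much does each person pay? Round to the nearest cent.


Total bill: $77
Number of people: 6
Each pays: $77 / 6 = $12.8333... ≈ $12.83

$12.83


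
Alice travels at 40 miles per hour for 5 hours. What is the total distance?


Use the formula: distance = speed x time
Speed = 40 mph, Time = 5 hours
40 x 5 = 200 miles

200 miles


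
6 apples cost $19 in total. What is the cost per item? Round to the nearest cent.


Total cost: $19
Number of items: 6
Unit price: $19 / 6 = $3.1666... ≈ $3.17

$3.17


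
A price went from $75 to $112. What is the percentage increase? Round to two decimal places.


Find the absolute change:
|112 - 75| = 37
Divide by original and multiply by 100:
37 / 75 x 100 = 49.3333...% ≈ 49.33%

49.33%


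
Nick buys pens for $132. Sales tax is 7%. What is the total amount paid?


Calculate the tax:
7% of $132 = $9.24
Add tax to price:
$132 + $9.24 = $141.24

$141.24


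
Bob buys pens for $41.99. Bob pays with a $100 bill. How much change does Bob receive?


Start with the amount paid:
$100
Subtract the price:
$100 - $41.99 = $58.01

$58.01


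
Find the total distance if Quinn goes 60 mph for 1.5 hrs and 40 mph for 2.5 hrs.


Leg 1 distance:
60 x 1.5 = 90 miles
Leg 2 distance:
40 x 2.5 = 100 miles
Total distance:
90 + 100 = 190 miles

190 miles


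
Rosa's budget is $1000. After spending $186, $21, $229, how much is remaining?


Add up expenses:
$186 + $21 + $229 = $436
Subtract from budget:
$1000 - $436 = $564

$564


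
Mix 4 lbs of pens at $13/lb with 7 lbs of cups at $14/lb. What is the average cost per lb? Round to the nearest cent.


Cost of pens:
4 x $13 = $52
Cost of cups:
7 x $14 = $98
Total cost: $52 + $98 = $150
Total weight: 11 lbs
Average: $150 / 11 = $13.6363... ≈ $13.64/lb

$13.64/lb


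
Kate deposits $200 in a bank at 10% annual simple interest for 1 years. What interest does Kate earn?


Use the formula I = P x R x T / 100
P x R x T = 200 x 10 x 1 = 2000
I = 2000 / 100 = $20

$20


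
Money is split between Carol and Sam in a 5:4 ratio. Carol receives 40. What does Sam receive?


Find the multiplier:
40 / 5 = 8
Apply to Sam's share:
4 x 8 = 32

32


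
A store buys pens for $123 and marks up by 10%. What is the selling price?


Calculate the markup amount:
10% of $123 = $12.30
Add to cost:
$123 + $12.30 = $135.30

$135.30


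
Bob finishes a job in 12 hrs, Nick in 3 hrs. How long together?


Bob's rate: 1/12 of the job per hour
Nick's rate: 1/3 of the job per hour
Combined rate: 1/12 + 1/3 = 5/12 per hour
Time = 1 / (5/12) = 12/5 = 2.4 hours

2.4 hours


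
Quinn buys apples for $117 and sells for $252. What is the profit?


Selling price = $252
Cost price = $117
Profit = selling price - cost price:
Profit = $252 - $117 = $135

$135


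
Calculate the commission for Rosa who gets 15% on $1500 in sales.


Convert rate to decimal:
15% = 0.15
Multiply by sales:
$1500 x 0.15 = $225

$225


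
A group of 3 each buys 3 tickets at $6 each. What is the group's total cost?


Cost per person:
3 x $6 = $18
Group total:
3 x $18 = $54

$54


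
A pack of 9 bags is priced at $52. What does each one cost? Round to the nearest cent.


Total cost: $52
Number of items: 9
Unit price: $52 / 9 = $5.7777... ≈ $5.78

$5.78


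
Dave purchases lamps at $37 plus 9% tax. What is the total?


Calculate the tax:
9% of $37 = $3.33
Add tax to price:
$37 + $3.33 = $40.33

$40.33


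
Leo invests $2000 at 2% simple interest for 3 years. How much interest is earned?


Use the formula I = P x R x T / 100
P x R x T = 2000 x 2 x 3 = 12000
I = 12000 / 100 = $120

$120


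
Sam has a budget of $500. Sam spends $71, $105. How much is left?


Add up expenses:
$71 + $105 = $176
Subtract from budget:
$500 - $176 = $324

$324


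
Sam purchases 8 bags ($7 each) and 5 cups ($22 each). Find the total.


Cost of bags:
8 x $7 = $56
Cost of cups:
5 x $22 = $110
Add both:
$56 + $110 = $166

$166


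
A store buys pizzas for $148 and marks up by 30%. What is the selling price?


Calculate the markup amount:
30% of $148 = $44.40
Add to cost:
$148 + $44.40 = $192.40

$192.40


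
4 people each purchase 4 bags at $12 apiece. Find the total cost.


Cost per person:
4 x $12 = $48
Group total:
4 x $48 = $192

$192


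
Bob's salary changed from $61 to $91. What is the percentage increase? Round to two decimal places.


Find the absolute change:
|91 - 61| = 30
Divide by original and multiply by 100:
30 / 61 x 100 = 49.1803...% ≈ 49.18%

49.18%


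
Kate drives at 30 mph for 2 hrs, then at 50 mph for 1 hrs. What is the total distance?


Leg 1 distance:
30 x 2 = 60 miles
Leg 2 distance:
50 x 1 = 50 miles
Total distance:
60 + 50 = 110 miles

110 miles


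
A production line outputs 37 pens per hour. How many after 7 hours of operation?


Production rate: 37 pens per hour
Time: 7 hours
Total: 37 x 7 = 259 pens

259 pens


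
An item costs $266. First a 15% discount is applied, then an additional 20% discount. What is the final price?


First discount:
15% of $266 = $39.90
Price after first discount:
$266 - $39.90 = $226.10
Second discount:
20% of $226.10 = $45.22
Final price:
$226.10 - $45.22 = $180.88

$180.88


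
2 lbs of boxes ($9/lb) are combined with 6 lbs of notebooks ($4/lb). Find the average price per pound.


Cost of boxes:
2 x $9 = $18
Cost of notebooks:
6 x $4 = $24
Total cost: $18 + $24 = $42
Total weight: 8 lbs
Average: $42 / 8 = $5.25/lb

$5.25/lb


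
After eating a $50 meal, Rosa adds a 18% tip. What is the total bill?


Calculate the tip:
18% of $50 = $9
Add tip to meal cost:
$50 + $9 = $59

$59


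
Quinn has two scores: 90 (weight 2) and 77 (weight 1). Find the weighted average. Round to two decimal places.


Weighted sum:
2 x 90 + 1 x 77 = 257
Total weight:
2 + 1 = 3
Weighted average:
257 / 3 = 85.6666... ≈ 85.67

85.67


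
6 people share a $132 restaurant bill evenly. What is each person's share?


Total bill: $132
Number of people: 6
Each pays: $132 / 6 = $22

$22


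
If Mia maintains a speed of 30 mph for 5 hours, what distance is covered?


Use the formula: distance = speed x time
Speed = 30 mph, Time = 5 hours
30 x 5 = 150 miles

150 miles


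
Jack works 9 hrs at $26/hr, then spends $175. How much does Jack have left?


Calculate earnings:
9 x $26 = $234
Subtract spending:
$234 - $175 = $59

$59


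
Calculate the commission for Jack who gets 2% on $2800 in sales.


Convert rate to decimal:
2% = 0.02
Multiply by sales:
$2800 x 0.02 = $56

$56


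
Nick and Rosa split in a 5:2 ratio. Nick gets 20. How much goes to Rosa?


Find the multiplier:
20 / 5 = 4
Apply to Rosa's share:
2 x 4 = 8

8


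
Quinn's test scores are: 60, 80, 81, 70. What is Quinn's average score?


Add the scores:
60 + 80 + 81 + 70 = 291
Divide by the number of tests:
291 / 4 = 72.75

72.75


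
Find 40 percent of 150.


Convert percentage to decimal:
40% = 0.4
Multiply:
150 x 0.4 = 60

60


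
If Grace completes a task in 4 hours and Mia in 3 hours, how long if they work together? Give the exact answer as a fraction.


Grace's rate: 1/4 of the job per hour
Mia's rate: 1/3 of the job per hour
Combined rate: 1/4 + 1/3 = 7/12 per hour
Time = 1 / (7/12) = 12/7 hours (≈ 1.71 hours)

12/7 hours


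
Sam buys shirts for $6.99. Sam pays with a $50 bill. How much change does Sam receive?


Start with the amount paid:
$50
Subtract the price:
$50 - $6.99 = $43.01

$43.01


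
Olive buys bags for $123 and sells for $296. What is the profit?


Selling price = $296
Cost price = $123
Profit = selling price - cost price:
Profit = $296 - $123 = $173

$173


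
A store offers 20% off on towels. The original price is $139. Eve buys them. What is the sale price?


Calculate the discount amount:
20% of $139 = $27.80
Subtract from original:
$139 - $27.80 = $111.20

$111.20


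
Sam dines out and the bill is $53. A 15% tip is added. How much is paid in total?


Calculate the tip:
15% of $53 = $7.95
Add tip to meal cost:
$53 + $7.95 = $60.95

$60.95


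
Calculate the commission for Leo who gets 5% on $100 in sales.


Convert rate to decimal:
5% = 0.05
Multiply by sales:
$100 x 0.05 = $5

$5


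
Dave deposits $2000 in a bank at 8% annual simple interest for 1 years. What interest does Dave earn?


Use the formula I = P x R x T / 100
P x R x T = 2000 x 8 x 1 = 16000
I = 16000 / 100 = $160

$160


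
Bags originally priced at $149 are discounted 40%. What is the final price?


Calculate the discount amount:
40% of $149 = $59.60
Subtract from original:
$149 - $59.60 = $89.40

$89.40


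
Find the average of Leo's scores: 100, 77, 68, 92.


Add the scores:
100 + 77 + 68 + 92 = 337
Divide by the number of tests:
337 / 4 = 84.25

84.25


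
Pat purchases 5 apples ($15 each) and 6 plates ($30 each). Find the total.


Cost of apples:
5 x $15 = $75
Cost of plates:
6 x $30 = $180
Add both:
$75 + $180 = $255

$255


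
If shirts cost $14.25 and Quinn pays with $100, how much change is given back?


Start with the amount paid:
$100
Subtract the price:
$100 - $14.25 = $85.75

$85.75


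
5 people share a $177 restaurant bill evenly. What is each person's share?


Total bill: $177
Number of people: 5
Each pays: $177 / 5 = $35.40

$35.40


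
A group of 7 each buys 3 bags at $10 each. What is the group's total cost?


Cost per person:
3 x $10 = $30
Group total:
7 x $30 = $210

$210


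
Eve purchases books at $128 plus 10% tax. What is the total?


Calculate the tax:
10% of $128 = $12.80
Add tax to price:
$128 + $12.80 = $140.80

$140.80


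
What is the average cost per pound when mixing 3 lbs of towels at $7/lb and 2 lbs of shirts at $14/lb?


Cost of towels:
3 x $7 = $21
Cost of shirts:
2 x $14 = $28
Total cost: $21 + $28 = $49
Total weight: 5 lbs
Average: $49 / 5 = $9.80/lb

$9.80/lb


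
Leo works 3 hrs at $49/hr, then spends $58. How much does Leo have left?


Calculate earnings:
3 x $49 = $147
Subtract spending:
$147 - $58 = $89

$89


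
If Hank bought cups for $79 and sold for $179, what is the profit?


Selling price = $179
Cost price = $79
Profit = selling price - cost price:
Profit = $179 - $79 = $100

$100


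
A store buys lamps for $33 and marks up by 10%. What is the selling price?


Calculate the markup amount:
10% of $33 = $3.30
Add to cost:
$33 + $3.30 = $36.30

$36.30


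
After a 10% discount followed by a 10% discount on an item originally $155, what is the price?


First discount:
10% of $155 = $15.50
Price after first discount:
$155 - $15.50 = $139.50
Second discount:
10% of $139.50 = $13.95
Final price:
$139.50 - $13.95 = $125.55

$125.55


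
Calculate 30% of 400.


Convert percentage to decimal:
30% = 0.3
Multiply:
400 x 0.3 = 120

120


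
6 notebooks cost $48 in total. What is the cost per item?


Total cost: $48
Number of items: 6
Unit price: $48 / 6 = $8

$8


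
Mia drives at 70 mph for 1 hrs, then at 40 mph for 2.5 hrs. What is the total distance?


Leg 1 distance:
70 x 1 = 70 miles
Leg 2 distance:
40 x 2.5 = 100 miles
Total distance:
70 + 100 = 170 miles

170 miles


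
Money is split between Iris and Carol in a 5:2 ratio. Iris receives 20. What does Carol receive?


Find the multiplier:
20 / 5 = 4
Apply to Carol's share:
2 x 4 = 8

8


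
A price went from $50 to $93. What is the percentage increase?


Find the absolute change:
|93 - 50| = 43
Divide by original and multiply by 100:
43 / 50 x 100 = 86%

86%


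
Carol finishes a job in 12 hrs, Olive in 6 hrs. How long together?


Carol's rate: 1/12 of the job per hour
Olive's rate: 1/6 of the job per hour
Combined rate: 1/12 + 1/6 = 1/4 per hour
Time = 1 / (1/4) = 4 hours

4 hours


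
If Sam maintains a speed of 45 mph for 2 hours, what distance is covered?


Use the formula: distance = speed x time
Speed = 45 mph, Time = 2 hours
45 x 2 = 90 miles

90 miles


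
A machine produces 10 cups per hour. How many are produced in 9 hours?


Production rate: 10 cups per hour
Time: 9 hours
Total: 10 x 9 = 90 cups

90 cups


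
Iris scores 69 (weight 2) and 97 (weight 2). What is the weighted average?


Weighted sum:
2 x 69 + 2 x 97 = 332
Total weight:
2 + 2 = 4
Weighted average:
332 / 4 = 83

83


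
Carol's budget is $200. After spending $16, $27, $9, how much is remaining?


Add up expenses:
$16 + $27 + $9 = $52
Subtract from budget:
$200 - $52 = $148

$148


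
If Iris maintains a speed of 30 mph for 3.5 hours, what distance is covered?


Use the formula: distance = speed x time
Speed = 30 mph, Time = 3.5 hours
30 x 3.5 = 105 miles

105 miles


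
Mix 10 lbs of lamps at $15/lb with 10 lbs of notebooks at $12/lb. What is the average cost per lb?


Cost of lamps:
10 x $15 = $150
Cost of notebooks:
10 x $12 = $120
Total cost: $150 + $120 = $270
Total weight: 20 lbs
Average: $270 / 20 = $13.50/lb

$13.50/lb


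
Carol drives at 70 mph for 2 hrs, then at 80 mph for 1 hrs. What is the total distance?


Leg 1 distance:
70 x 2 = 140 miles
Leg 2 distance:
80 x 1 = 80 miles
Total distance:
140 + 80 = 220 miles

220 miles


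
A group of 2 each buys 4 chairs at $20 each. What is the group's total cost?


Cost per person:
4 x $20 = $80
Group total:
2 x $80 = $160

$160


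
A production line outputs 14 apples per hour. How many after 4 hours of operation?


Production rate: 14 apples per hour
Time: 4 hours
Total: 14 x 4 = 56 apples

56 apples


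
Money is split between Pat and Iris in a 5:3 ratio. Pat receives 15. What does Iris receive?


Find the multiplier:
15 / 5 = 3
Apply to Iris's share:
3 x 3 = 9

9


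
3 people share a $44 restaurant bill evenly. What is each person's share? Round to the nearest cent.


Total bill: $44
Number of people: 3
Each pays: $44 / 3 = $14.6666... ≈ $14.67

$14.67


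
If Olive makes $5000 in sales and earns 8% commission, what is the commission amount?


Convert rate to decimal:
8% = 0.08
Multiply by sales:
$5000 x 0.08 = $400

$400


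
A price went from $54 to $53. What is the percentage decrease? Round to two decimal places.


Find the absolute change:
|53 - 54| = 1
Divide by original and multiply by 100:
1 / 54 x 100 = 1.8518...% ≈ 1.85%

1.85%


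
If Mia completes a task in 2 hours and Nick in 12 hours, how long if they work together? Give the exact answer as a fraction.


Mia's rate: 1/2 of the job per hour
Nick's rate: 1/12 of the job per hour
Combined rate: 1/2 + 1/12 = 7/12 per hour
Time = 1 / (7/12) = 12/7 hours (≈ 1.71 hours)

12/7 hours


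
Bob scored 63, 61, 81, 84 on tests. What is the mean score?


Add the scores:
63 + 61 + 81 + 84 = 289
Divide by the number of tests:
289 / 4 = 72.25

72.25


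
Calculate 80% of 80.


Convert percentage to decimal:
80% = 0.8
Multiply:
80 x 0.8 = 64

64


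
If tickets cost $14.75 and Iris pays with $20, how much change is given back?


Start with the amount paid:
$20
Subtract the price:
$20 - $14.75 = $5.25

$5.25


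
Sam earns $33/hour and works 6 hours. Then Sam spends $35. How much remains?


Calculate earnings:
6 x $33 = $198
Subtract spending:
$198 - $35 = $163

$163


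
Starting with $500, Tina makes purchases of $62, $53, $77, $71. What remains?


Add up expenses:
$62 + $53 + $77 + $71 = $263
Subtract from budget:
$500 - $263 = $237

$237


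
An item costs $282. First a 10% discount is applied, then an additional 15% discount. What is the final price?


First discount:
10% of $282 = $28.20
Price after first discount:
$282 - $28.20 = $253.80
Second discount:
15% of $253.80 = $38.07
Final price:
$253.80 - $38.07 = $215.73

$215.73


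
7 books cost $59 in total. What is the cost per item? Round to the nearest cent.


Total cost: $59
Number of items: 7
Unit price: $59 / 7 = $8.4285... ≈ $8.43

$8.43


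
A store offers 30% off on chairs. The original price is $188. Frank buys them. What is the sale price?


Calculate the discount amount:
30% of $188 = $56.40
Subtract from original:
$188 - $56.40 = $131.60

$131.60


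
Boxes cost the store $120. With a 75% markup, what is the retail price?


Calculate the markup amount:
75% of $120 = $90
Add to cost:
$120 + $90 = $210

$210


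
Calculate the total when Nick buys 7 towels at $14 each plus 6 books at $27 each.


Cost of towels:
7 x $14 = $98
Cost of books:
6 x $27 = $162
Add both:
$98 + $162 = $260

$260


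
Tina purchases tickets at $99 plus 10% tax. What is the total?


Calculate the tax:
10% of $99 = $9.90
Add tax to price:
$99 + $9.90 = $108.90

$108.90


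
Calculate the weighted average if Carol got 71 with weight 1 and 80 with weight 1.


Weighted sum:
1 x 71 + 1 x 80 = 151
Total weight:
1 + 1 = 2
Weighted average:
151 / 2 = 75.5

75.5


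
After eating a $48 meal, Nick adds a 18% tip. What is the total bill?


Calculate the tip:
18% of $48 = $8.64
Add tip to meal cost:
$48 + $8.64 = $56.64

$56.64


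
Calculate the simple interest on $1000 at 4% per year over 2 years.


Use the formula I = P x R x T / 100
P x R x T = 1000 x 4 x 2 = 8000
I = 8000 / 100 = $80

$80


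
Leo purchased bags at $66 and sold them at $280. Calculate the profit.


Selling price = $280
Cost price = $66
Profit = selling price - cost price:
Profit = $280 - $66 = $214

$214


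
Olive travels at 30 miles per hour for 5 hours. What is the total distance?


Use the formula: distance = speed x time
Speed = 30 mph, Time = 5 hours
30 x 5 = 150 miles

150 miles


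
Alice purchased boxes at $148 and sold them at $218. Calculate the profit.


Selling price = $218
Cost price = $148
Profit = selling price - cost price:
Profit = $218 - $148 = $70

$70


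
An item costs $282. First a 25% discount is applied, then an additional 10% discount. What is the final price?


First discount:
25% of $282 = $70.50
Price after first discount:
$282 - $70.50 = $211.50
Second discount:
10% of $211.50 = $21.15
Final price:
$211.50 - $21.15 = $190.35

$190.35


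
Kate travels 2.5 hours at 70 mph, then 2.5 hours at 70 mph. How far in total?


Leg 1 distance:
70 x 2.5 = 175 miles
Leg 2 distance:
70 x 2.5 = 175 miles
Total distance:
175 + 175 = 350 miles

350 miles


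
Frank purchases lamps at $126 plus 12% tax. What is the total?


Calculate the tax:
12% of $126 = $15.12
Add tax to price:
$126 + $15.12 = $141.12

$141.12


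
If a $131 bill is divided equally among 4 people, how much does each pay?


Total bill: $131
Number of people: 4
Each pays: $131 / 4 = $32.75

$32.75


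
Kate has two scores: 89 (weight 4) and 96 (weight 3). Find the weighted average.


Weighted sum:
4 x 89 + 3 x 96 = 644
Total weight:
4 + 3 = 7
Weighted average:
644 / 7 = 92

92


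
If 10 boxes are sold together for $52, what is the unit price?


Total cost: $52
Number of items: 10
Unit price: $52 / 10 = $5.20

$5.20


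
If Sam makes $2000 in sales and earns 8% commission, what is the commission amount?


Convert rate to decimal:
8% = 0.08
Multiply by sales:
$2000 x 0.08 = $160

$160


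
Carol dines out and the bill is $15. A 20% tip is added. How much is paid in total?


Calculate the tip:
20% of $15 = $3
Add tip to meal cost:
$15 + $3 = $18

$18


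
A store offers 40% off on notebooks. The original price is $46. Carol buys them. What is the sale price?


Calculate the discount amount:
40% of $46 = $18.40
Subtract from original:
$46 - $18.40 = $27.60

$27.60


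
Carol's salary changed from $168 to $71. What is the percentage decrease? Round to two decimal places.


Find the absolute change:
|71 - 168| = 97
Divide by original and multiply by 100:
97 / 168 x 100 = 57.7380...% ≈ 57.74%

57.74%


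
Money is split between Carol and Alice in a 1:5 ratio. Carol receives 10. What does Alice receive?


Find the multiplier:
10 / 1 = 10
Apply to Alice's share:
5 x 10 = 50

50


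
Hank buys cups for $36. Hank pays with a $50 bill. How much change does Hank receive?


Start with the amount paid:
$50
Subtract the price:
$50 - $36 = $14

$14


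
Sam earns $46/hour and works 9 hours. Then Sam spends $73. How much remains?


Calculate earnings:
9 x $46 = $414
Subtract spending:
$414 - $73 = $341

$341


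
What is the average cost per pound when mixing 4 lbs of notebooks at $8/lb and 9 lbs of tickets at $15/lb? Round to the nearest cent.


Cost of notebooks:
4 x $8 = $32
Cost of tickets:
9 x $15 = $135
Total cost: $32 + $135 = $167
Total weight: 13 lbs
Average: $167 / 13 = $12.8461... ≈ $12.85/lb

$12.85/lb


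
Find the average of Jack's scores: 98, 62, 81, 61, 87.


Add the scores:
98 + 62 + 81 + 61 + 87 = 389
Divide by the number of tests:
389 / 5 = 77.8

77.8


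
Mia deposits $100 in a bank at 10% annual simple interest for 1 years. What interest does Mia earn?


Use the formula I = P x R x T / 100
P x R x T = 100 x 10 x 1 = 1000
I = 1000 / 100 = $10

$10


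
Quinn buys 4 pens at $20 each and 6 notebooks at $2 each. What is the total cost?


Cost of pens:
4 x $20 = $80
Cost of notebooks:
6 x $2 = $12
Add both:
$80 + $12 = $92

$92


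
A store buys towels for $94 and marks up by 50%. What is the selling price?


Calculate the markup amount:
50% of $94 = $47
Add to cost:
$94 + $47 = $141

$141


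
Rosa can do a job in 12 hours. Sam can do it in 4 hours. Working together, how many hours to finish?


Rosa's rate: 1/12 of the job per hour
Sam's rate: 1/4 of the job per hour
Combined rate: 1/12 + 1/4 = 1/3 per hour
Time = 1 / (1/3) = 3 hours

3 hours


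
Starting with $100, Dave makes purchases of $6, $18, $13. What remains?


Add up expenses:
$6 + $18 + $13 = $37
Subtract from budget:
$100 - $37 = $63

$63


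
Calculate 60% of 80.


Convert percentage to decimal:
60% = 0.6
Multiply:
80 x 0.6 = 48

48


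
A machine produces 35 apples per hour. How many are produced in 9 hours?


Production rate: 35 apples per hour
Time: 9 hours
Total: 35 x 9 = 315 apples

315 apples


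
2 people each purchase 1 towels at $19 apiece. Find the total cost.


Cost per person:
1 x $19 = $19
Group total:
2 x $19 = $38

$38


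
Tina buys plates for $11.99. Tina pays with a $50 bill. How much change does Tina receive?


Start with the amount paid:
$50
Subtract the price:
$50 - $11.99 = $38.01

$38.01


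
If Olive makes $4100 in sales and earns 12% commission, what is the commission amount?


Convert rate to decimal:
12% = 0.12
Multiply by sales:
$4100 x 0.12 = $492

$492


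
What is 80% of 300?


Convert percentage to decimal:
80% = 0.8
Multiply:
300 x 0.8 = 240

240


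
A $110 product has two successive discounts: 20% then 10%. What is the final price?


First discount:
20% of $110 = $22
Price after first discount:
$110 - $22 = $88
Second discount:
10% of $88 = $8.80
Final price:
$88 - $8.80 = $79.20

$79.20


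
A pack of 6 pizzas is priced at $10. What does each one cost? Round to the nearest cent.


Total cost: $10
Number of items: 6
Unit price: $10 / 6 = $1.6666... ≈ $1.67

$1.67


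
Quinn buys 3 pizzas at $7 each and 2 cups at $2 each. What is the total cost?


Cost of pizzas:
3 x $7 = $21
Cost of cups:
2 x $2 = $4
Add both:
$21 + $4 = $25

$25


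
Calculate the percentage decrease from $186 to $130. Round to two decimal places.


Find the absolute change:
|130 - 186| = 56
Divide by original and multiply by 100:
56 / 186 x 100 = 30.1075...% ≈ 30.11%

30.11%


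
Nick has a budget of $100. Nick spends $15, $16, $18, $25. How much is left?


Add up expenses:
$15 + $16 + $18 + $25 = $74
Subtract from budget:
$100 - $74 = $26

$26


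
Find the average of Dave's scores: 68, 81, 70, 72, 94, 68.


Add the scores:
68 + 81 + 70 + 72 + 94 + 68 = 453
Divide by the number of tests:
453 / 6 = 75.5

75.5


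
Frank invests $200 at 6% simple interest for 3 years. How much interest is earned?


Use the formula I = P x R x T / 100
P x R x T = 200 x 6 x 3 = 3600
I = 3600 / 100 = $36

$36


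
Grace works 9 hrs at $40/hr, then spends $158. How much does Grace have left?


Calculate earnings:
9 x $40 = $360
Subtract spending:
$360 - $158 = $202

$202


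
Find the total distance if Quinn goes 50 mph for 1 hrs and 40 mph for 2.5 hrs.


Leg 1 distance:
50 x 1 = 50 miles
Leg 2 distance:
40 x 2.5 = 100 miles
Total distance:
50 + 100 = 150 miles

150 miles


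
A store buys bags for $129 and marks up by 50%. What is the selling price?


Calculate the markup amount:
50% of $129 = $64.50
Add to cost:
$129 + $64.50 = $193.50

$193.50


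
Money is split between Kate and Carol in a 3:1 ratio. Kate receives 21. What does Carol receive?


Find the multiplier:
21 / 3 = 7
Apply to Carol's share:
1 x 7 = 7

7


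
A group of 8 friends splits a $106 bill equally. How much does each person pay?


Total bill: $106
Number of people: 8
Each pays: $106 / 8 = $13.25

$13.25


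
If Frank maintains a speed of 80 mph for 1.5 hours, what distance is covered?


Use the formula: distance = speed x time
Speed = 80 mph, Time = 1.5 hours
80 x 1.5 = 120 miles

120 miles


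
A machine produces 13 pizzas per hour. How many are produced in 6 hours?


Production rate: 13 pizzas per hour
Time: 6 hours
Total: 13 x 6 = 78 pizzas

78 pizzas


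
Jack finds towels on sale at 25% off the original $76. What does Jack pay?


Calculate the discount amount:
25% of $76 = $19
Subtract from original:
$76 - $19 = $57

$57


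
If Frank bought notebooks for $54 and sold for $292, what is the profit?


Selling price = $292
Cost price = $54
Profit = selling price - cost price:
Profit = $292 - $54 = $238

$238


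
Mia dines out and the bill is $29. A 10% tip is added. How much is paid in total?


Calculate the tip:
10% of $29 = $2.90
Add tip to meal cost:
$29 + $2.90 = $31.90

$31.90


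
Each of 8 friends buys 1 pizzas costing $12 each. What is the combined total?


Cost per person:
1 x $12 = $12
Group total:
8 x $12 = $96

$96


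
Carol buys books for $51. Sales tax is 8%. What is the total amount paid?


Calculate the tax:
8% of $51 = $4.08
Add tax to price:
$51 + $4.08 = $55.08

$55.08


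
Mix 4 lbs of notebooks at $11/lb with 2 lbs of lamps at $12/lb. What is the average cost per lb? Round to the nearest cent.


Cost of notebooks:
4 x $11 = $44
Cost of lamps:
2 x $12 = $24
Total cost: $44 + $24 = $68
Total weight: 6 lbs
Average: $68 / 6 = $11.3333... ≈ $11.33/lb

$11.33/lb


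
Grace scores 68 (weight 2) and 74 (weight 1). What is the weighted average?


Weighted sum:
2 x 68 + 1 x 74 = 210
Total weight:
2 + 1 = 3
Weighted average:
210 / 3 = 70

70


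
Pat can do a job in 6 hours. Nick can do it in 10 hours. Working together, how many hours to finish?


Pat's rate: 1/6 of the job per hour
Nick's rate: 1/10 of the job per hour
Combined rate: 1/6 + 1/10 = 4/15 per hour
Time = 1 / (4/15) = 15/4 = 3.75 hours

3.75 hours


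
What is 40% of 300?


Convert percentage to decimal:
40% = 0.4
Multiply:
300 x 0.4 = 120

120


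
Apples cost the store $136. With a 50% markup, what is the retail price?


Calculate the markup amount:
50% of $136 = $68
Add to cost:
$136 + $68 = $204

$204


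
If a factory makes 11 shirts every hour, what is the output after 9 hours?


Production rate: 11 shirts per hour
Time: 9 hours
Total: 11 x 9 = 99 shirts

99 shirts


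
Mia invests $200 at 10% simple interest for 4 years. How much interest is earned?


Use the formula I = P x R x T / 100
P x R x T = 200 x 10 x 4 = 8000
I = 8000 / 100 = $80

$80
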